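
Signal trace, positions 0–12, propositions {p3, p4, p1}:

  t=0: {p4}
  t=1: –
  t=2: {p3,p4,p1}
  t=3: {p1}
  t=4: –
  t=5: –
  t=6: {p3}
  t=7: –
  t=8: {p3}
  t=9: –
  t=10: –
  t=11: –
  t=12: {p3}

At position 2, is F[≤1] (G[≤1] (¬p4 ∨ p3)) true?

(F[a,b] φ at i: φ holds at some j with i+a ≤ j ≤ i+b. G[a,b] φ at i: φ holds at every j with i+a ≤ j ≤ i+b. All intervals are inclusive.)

Holds

Check G[≤1] (¬p4 ∨ p3) at each j in [2,3]:
  j=2: holds on [2,3]
  j=3: holds on [3,4]
Found at j=2 → formula holds.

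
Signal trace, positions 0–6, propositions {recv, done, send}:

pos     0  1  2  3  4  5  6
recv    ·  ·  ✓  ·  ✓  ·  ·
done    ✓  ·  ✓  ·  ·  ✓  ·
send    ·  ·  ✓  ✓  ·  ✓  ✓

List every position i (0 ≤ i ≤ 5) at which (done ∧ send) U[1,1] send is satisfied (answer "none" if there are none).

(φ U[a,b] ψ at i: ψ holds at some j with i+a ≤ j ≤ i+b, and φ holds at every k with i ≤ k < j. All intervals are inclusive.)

2, 5

Evaluate at each i in [0,5]:
  i=0: ✗ (no rhs in [1,1])
  i=1: ✗ (lhs fails at k=1 before rhs at j=2)
  i=2: ✓ (rhs at j=3; lhs holds on [2,2])
  i=3: ✗ (no rhs in [4,4])
  i=4: ✗ (lhs fails at k=4 before rhs at j=5)
  i=5: ✓ (rhs at j=6; lhs holds on [5,5])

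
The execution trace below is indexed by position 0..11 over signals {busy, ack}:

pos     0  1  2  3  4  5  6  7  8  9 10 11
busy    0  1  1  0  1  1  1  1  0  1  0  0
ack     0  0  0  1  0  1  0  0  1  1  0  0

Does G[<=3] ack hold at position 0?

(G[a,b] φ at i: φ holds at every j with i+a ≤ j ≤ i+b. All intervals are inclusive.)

Check ack at every j in [0,3]:
  j=0: false
  j=1: false
  j=2: false
  j=3: true
Fails at j=0 → formula fails.

False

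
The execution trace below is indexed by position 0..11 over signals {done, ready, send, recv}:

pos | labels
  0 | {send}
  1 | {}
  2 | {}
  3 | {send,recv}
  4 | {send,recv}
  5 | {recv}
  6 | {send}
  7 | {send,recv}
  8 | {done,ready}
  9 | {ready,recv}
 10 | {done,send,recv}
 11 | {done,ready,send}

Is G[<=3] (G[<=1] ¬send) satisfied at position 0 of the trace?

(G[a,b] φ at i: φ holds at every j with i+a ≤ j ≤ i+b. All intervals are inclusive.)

Check G[<=1] ¬send at every j in [0,3]:
  j=0: fails at 0
  j=1: holds on [1,2]
  j=2: fails at 3
  j=3: fails at 3
Fails at j=0 → formula fails.

Does not hold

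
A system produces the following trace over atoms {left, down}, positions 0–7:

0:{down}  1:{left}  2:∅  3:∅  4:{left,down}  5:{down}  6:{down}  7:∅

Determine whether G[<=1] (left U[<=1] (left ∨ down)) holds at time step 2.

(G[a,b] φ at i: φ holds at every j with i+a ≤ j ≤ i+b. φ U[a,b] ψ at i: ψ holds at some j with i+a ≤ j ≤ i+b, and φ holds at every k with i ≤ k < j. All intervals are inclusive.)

Check (left U[<=1] (left ∨ down)) at every j in [2,3]:
  j=2: fails
  j=3: fails
Fails at j=2 → formula fails.

False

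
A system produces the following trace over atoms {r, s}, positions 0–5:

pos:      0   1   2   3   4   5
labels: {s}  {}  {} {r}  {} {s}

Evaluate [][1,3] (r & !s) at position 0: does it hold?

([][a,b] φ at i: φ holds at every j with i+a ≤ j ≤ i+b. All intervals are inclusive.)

Does not hold

Check (r & !s) at every j in [1,3]:
  j=1: false
  j=2: false
  j=3: true
Fails at j=1 → formula fails.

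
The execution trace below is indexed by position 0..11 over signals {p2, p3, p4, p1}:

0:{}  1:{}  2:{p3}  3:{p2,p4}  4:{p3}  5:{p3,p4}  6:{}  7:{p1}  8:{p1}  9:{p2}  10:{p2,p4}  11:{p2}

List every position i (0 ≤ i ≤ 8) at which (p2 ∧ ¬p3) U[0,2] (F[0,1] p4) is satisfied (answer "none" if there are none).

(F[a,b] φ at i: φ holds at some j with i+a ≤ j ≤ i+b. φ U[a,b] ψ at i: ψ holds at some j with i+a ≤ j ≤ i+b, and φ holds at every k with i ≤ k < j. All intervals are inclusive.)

Evaluate at each i in [0,8]:
  i=0: ✗ (lhs fails at k=0 before rhs at j=2)
  i=1: ✗ (lhs fails at k=1 before rhs at j=2)
  i=2: ✓ (rhs at j=2)
  i=3: ✓ (rhs at j=3)
  i=4: ✓ (rhs at j=4)
  i=5: ✓ (rhs at j=5)
  i=6: ✗ (no rhs in [6,8])
  i=7: ✗ (lhs fails at k=7 before rhs at j=9)
  i=8: ✗ (lhs fails at k=8 before rhs at j=9)

2, 3, 4, 5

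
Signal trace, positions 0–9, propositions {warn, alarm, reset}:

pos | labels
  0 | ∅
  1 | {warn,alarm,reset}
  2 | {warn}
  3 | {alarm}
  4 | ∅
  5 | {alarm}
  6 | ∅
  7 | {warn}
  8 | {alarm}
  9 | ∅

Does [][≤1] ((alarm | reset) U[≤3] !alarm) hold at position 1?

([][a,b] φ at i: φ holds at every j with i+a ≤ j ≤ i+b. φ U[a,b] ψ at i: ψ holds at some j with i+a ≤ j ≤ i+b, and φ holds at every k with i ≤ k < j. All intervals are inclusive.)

Yes

Check ((alarm | reset) U[≤3] !alarm) at every j in [1,2]:
  j=1: holds
  j=2: holds
All positions satisfy it → formula holds.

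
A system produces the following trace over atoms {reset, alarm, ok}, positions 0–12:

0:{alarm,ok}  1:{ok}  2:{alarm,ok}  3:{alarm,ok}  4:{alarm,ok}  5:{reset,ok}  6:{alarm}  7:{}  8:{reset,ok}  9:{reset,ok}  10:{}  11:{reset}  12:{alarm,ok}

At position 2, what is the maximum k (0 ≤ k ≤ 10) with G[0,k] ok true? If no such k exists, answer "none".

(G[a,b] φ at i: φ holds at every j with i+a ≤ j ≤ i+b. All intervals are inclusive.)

3

ok must hold from j=2 onward; find where it first fails.
  j=2: holds
  j=3: holds
  j=4: holds
  j=5: holds
  j=6: fails
Holds on [2,5], so largest k = 3.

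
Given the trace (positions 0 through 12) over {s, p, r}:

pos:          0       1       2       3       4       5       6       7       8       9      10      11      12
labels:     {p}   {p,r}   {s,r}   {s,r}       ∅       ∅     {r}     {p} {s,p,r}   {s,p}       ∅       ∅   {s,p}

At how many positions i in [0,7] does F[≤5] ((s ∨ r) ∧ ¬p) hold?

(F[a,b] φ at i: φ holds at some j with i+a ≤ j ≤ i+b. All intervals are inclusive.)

7

Evaluate at each i in [0,7]:
  i=0: ✓ (witness j=2)
  i=1: ✓ (witness j=2)
  i=2: ✓ (witness j=2)
  i=3: ✓ (witness j=3)
  i=4: ✓ (witness j=6)
  i=5: ✓ (witness j=6)
  i=6: ✓ (witness j=6)
  i=7: ✗ (none in [7,12])
Positions where it holds: {0, 1, 2, 3, 4, 5, 6} → 7.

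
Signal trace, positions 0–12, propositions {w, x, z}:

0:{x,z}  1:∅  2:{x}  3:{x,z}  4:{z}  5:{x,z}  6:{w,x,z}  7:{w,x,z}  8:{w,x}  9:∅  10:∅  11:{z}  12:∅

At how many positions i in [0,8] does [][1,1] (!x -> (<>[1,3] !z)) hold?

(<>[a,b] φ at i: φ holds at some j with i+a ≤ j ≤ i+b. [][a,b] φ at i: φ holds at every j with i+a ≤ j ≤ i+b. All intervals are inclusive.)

Evaluate at each i in [0,8]:
  i=0: ✓ (all of [1,1])
  i=1: ✓ (all of [2,2])
  i=2: ✓ (all of [3,3])
  i=3: ✗ (fails at j=4)
  i=4: ✓ (all of [5,5])
  i=5: ✓ (all of [6,6])
  i=6: ✓ (all of [7,7])
  i=7: ✓ (all of [8,8])
  i=8: ✓ (all of [9,9])
Positions where it holds: {0, 1, 2, 4, 5, 6, 7, 8} → 8.

8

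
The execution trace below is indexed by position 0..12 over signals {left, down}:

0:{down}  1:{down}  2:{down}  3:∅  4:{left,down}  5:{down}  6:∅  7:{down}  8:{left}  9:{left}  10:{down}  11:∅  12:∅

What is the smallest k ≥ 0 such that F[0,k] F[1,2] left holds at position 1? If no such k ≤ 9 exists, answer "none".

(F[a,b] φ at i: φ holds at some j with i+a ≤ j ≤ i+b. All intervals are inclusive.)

1

Scan j = 1,2,… for F[1,2] left:
  j=1: fails
  j=2: holds
First hit at j=2, so smallest k = 2-1 = 1.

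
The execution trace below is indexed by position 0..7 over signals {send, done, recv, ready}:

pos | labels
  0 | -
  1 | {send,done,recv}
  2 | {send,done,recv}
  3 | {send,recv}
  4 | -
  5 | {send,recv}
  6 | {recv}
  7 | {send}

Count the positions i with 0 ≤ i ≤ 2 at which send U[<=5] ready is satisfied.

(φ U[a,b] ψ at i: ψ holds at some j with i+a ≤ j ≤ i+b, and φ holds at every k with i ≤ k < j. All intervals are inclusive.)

0

Evaluate at each i in [0,2]:
  i=0: ✗ (no rhs in [0,5])
  i=1: ✗ (no rhs in [1,6])
  i=2: ✗ (no rhs in [2,7])
Positions where it holds: {} → 0.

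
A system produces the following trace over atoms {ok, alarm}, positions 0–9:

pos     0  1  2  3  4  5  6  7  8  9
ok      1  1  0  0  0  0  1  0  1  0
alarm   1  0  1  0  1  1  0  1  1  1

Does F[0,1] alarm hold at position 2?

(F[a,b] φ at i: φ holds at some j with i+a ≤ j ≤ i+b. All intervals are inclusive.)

Check alarm at each j in [2,3]:
  j=2: true
  j=3: false
Found at j=2 → formula holds.

Yes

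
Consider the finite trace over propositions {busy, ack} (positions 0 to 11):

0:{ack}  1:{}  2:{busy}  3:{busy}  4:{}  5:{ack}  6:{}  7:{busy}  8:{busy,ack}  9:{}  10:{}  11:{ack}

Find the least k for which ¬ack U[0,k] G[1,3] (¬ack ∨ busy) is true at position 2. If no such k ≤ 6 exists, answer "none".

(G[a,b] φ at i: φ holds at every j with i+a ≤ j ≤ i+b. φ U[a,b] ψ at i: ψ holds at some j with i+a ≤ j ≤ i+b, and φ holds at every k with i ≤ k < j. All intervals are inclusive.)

Need earliest j ≥ 2 with G[1,3] (¬ack ∨ busy), and ¬ack at every k in [2,j-1].
  j=2: rhs fails.
  j=3: rhs fails.
  j=4: rhs fails.
  j=5: rhs holds; lhs holds on [2,4]. k = 3.

3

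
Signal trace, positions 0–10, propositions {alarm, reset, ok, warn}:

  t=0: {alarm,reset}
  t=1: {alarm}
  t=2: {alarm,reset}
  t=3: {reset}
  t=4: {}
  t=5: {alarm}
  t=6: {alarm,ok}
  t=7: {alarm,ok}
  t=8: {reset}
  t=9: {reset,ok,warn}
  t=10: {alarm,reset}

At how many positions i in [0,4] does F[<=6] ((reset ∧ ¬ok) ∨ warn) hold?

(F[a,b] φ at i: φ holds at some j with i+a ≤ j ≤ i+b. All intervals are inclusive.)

5

Evaluate at each i in [0,4]:
  i=0: ✓ (witness j=0)
  i=1: ✓ (witness j=2)
  i=2: ✓ (witness j=2)
  i=3: ✓ (witness j=3)
  i=4: ✓ (witness j=8)
Positions where it holds: {0, 1, 2, 3, 4} → 5.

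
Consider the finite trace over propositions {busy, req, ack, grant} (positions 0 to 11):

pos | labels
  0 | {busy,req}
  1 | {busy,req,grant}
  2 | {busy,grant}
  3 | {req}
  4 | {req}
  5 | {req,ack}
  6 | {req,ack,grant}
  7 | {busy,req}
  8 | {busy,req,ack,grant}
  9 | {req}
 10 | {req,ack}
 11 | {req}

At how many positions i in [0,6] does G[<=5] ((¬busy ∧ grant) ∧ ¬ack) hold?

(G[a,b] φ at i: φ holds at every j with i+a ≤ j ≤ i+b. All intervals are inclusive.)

0

Evaluate at each i in [0,6]:
  i=0: ✗ (fails at j=0)
  i=1: ✗ (fails at j=1)
  i=2: ✗ (fails at j=2)
  i=3: ✗ (fails at j=3)
  i=4: ✗ (fails at j=4)
  i=5: ✗ (fails at j=5)
  i=6: ✗ (fails at j=6)
Positions where it holds: {} → 0.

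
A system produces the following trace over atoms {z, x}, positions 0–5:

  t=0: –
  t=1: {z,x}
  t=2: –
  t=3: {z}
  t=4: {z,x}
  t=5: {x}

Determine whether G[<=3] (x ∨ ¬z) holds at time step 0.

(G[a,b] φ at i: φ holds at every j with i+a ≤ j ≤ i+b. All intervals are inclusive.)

No

Check (x ∨ ¬z) at every j in [0,3]:
  j=0: true
  j=1: true
  j=2: true
  j=3: false
Fails at j=3 → formula fails.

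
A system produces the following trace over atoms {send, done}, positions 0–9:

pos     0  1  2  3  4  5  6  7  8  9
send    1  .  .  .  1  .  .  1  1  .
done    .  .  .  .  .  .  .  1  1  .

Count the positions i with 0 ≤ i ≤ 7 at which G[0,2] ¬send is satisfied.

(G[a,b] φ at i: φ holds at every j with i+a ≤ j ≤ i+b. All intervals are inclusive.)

1

Evaluate at each i in [0,7]:
  i=0: ✗ (fails at j=0)
  i=1: ✓ (all of [1,3])
  i=2: ✗ (fails at j=4)
  i=3: ✗ (fails at j=4)
  i=4: ✗ (fails at j=4)
  i=5: ✗ (fails at j=7)
  i=6: ✗ (fails at j=7)
  i=7: ✗ (fails at j=7)
Positions where it holds: {1} → 1.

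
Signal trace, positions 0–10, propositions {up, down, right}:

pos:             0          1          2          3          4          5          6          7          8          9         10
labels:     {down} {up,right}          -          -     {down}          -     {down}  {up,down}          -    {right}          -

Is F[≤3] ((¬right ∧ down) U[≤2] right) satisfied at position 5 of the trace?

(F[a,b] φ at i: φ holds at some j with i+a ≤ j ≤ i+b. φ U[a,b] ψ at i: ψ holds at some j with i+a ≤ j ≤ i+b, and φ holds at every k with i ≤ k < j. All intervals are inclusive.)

Check ((¬right ∧ down) U[≤2] right) at each j in [5,8]:
  j=5: fails
  j=6: fails
  j=7: fails
  j=8: fails
No position in the window satisfies it → formula fails.

False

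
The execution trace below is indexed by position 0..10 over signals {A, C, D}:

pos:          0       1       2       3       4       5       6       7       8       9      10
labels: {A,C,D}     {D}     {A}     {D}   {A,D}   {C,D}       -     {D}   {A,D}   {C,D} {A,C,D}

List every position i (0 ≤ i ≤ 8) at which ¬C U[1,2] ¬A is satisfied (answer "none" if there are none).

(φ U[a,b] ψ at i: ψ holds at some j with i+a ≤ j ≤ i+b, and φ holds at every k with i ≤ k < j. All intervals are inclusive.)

1, 2, 3, 4, 6, 7, 8

Evaluate at each i in [0,8]:
  i=0: ✗ (lhs fails at k=0 before rhs at j=1)
  i=1: ✓ (rhs at j=3; lhs holds on [1,2])
  i=2: ✓ (rhs at j=3; lhs holds on [2,2])
  i=3: ✓ (rhs at j=5; lhs holds on [3,4])
  i=4: ✓ (rhs at j=5; lhs holds on [4,4])
  i=5: ✗ (lhs fails at k=5 before rhs at j=6)
  i=6: ✓ (rhs at j=7; lhs holds on [6,6])
  i=7: ✓ (rhs at j=9; lhs holds on [7,8])
  i=8: ✓ (rhs at j=9; lhs holds on [8,8])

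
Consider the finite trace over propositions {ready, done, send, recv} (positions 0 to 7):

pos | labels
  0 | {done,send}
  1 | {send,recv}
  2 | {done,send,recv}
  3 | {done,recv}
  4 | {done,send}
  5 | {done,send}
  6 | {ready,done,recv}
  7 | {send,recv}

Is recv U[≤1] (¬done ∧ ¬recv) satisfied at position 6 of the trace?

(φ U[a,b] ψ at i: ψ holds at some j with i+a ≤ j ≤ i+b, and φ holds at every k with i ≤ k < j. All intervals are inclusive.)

Does not hold

Need some j in [6,7] with (¬done ∧ ¬recv), and recv at every k in [6,j-1].
  j=6: (¬done ∧ ¬recv) false.
  j=7: (¬done ∧ ¬recv) false.
No j in the window works → until fails.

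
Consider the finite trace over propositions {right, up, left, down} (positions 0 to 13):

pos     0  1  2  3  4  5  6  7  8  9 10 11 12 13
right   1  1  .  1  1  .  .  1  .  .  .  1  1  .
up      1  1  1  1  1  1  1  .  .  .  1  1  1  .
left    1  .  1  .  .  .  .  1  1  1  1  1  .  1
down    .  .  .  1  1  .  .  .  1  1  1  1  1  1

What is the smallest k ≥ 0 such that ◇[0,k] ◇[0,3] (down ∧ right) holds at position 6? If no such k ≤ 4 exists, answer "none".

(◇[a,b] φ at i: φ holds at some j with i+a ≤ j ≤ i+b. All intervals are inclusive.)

Scan j = 6,7,… for ◇[0,3] (down ∧ right):
  j=6: fails
  j=7: fails
  j=8: holds
First hit at j=8, so smallest k = 8-6 = 2.

2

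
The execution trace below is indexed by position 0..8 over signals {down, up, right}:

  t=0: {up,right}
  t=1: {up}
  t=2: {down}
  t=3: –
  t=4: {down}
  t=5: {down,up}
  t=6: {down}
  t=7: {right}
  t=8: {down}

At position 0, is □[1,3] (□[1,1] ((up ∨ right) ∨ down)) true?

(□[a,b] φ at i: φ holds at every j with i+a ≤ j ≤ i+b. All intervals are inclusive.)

Does not hold

Check □[1,1] ((up ∨ right) ∨ down) at every j in [1,3]:
  j=1: holds on [2,2]
  j=2: fails at 3
  j=3: holds on [4,4]
Fails at j=2 → formula fails.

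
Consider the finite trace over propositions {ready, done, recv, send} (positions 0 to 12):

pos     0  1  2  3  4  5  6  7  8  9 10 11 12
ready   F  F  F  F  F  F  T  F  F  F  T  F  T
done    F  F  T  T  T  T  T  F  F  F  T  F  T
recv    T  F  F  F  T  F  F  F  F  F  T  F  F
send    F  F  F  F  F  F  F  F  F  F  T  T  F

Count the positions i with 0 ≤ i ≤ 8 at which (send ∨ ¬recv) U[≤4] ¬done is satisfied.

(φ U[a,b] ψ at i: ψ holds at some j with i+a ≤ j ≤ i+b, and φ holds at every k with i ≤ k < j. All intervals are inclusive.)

Evaluate at each i in [0,8]:
  i=0: ✓ (rhs at j=0)
  i=1: ✓ (rhs at j=1)
  i=2: ✗ (no rhs in [2,6])
  i=3: ✗ (lhs fails at k=4 before rhs at j=7)
  i=4: ✗ (lhs fails at k=4 before rhs at j=7)
  i=5: ✓ (rhs at j=7; lhs holds on [5,6])
  i=6: ✓ (rhs at j=7; lhs holds on [6,6])
  i=7: ✓ (rhs at j=7)
  i=8: ✓ (rhs at j=8)
Positions where it holds: {0, 1, 5, 6, 7, 8} → 6.

6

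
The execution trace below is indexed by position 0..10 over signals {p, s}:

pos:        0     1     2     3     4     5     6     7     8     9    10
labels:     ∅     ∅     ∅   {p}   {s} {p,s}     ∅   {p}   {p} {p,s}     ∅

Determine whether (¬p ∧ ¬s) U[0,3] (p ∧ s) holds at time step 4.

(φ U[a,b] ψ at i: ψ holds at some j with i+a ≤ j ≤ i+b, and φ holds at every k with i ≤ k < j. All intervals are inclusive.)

Need some j in [4,7] with (p ∧ s), and (¬p ∧ ¬s) at every k in [4,j-1].
  j=4: (p ∧ s) false.
  j=5: (p ∧ s) holds, but (¬p ∧ ¬s) fails at k=4 → not this j.
  j=6: (p ∧ s) false.
  j=7: (p ∧ s) false.
No j in the window works → until fails.

False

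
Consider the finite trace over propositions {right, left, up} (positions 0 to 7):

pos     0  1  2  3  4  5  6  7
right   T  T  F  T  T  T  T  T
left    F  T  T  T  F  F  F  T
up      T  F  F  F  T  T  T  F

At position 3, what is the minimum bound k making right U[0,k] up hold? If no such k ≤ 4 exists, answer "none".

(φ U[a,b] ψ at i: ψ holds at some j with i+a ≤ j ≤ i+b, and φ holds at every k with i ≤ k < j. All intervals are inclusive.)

1

Need earliest j ≥ 3 with up, and right at every k in [3,j-1].
  j=3: rhs fails.
  j=4: rhs holds; lhs holds on [3,3]. k = 1.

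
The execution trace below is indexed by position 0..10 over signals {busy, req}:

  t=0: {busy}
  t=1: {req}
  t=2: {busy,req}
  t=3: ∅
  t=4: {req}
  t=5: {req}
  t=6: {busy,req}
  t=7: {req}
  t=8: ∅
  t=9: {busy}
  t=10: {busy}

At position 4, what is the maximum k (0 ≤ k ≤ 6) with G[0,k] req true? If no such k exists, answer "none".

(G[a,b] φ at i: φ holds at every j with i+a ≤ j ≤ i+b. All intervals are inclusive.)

3

req must hold from j=4 onward; find where it first fails.
  j=4: holds
  j=5: holds
  j=6: holds
  j=7: holds
  j=8: fails
Holds on [4,7], so largest k = 3.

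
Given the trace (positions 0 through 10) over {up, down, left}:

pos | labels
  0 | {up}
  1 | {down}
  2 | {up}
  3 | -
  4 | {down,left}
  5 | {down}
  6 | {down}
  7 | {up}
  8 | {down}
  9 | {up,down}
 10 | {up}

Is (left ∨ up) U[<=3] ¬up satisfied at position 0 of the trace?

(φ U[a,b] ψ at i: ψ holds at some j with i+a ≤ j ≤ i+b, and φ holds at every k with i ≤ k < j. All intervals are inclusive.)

Yes

Need some j in [0,3] with ¬up, and (left ∨ up) at every k in [0,j-1].
  j=0: ¬up false.
  j=1: ¬up holds; (left ∨ up) holds at every k in [0,0] → satisfied.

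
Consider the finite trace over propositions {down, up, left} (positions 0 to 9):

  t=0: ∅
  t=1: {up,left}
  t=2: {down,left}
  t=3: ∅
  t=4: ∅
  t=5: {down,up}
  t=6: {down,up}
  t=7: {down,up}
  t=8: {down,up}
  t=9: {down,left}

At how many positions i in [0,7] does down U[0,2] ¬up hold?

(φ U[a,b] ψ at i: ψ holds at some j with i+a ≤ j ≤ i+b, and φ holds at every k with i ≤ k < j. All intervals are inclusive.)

Evaluate at each i in [0,7]:
  i=0: ✓ (rhs at j=0)
  i=1: ✗ (lhs fails at k=1 before rhs at j=2)
  i=2: ✓ (rhs at j=2)
  i=3: ✓ (rhs at j=3)
  i=4: ✓ (rhs at j=4)
  i=5: ✗ (no rhs in [5,7])
  i=6: ✗ (no rhs in [6,8])
  i=7: ✓ (rhs at j=9; lhs holds on [7,8])
Positions where it holds: {0, 2, 3, 4, 7} → 5.

5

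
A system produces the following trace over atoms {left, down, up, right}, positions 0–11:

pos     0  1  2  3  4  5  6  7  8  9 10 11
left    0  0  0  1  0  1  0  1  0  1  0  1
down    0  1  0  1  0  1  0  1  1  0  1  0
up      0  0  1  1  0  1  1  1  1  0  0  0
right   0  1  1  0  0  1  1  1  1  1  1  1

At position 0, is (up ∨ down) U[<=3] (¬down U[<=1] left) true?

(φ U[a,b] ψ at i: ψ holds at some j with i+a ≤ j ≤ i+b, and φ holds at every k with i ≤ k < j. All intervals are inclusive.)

Need some j in [0,3] with (¬down U[<=1] left), and (up ∨ down) at every k in [0,j-1].
  j=0: (¬down U[<=1] left) — fails.
  j=1: (¬down U[<=1] left) — fails.
  j=2: (¬down U[<=1] left) holds, but (up ∨ down) fails at k=0 → not this j.
  j=3: (¬down U[<=1] left) holds, but (up ∨ down) fails at k=0 → not this j.
No j in the window works → until fails.

Does not hold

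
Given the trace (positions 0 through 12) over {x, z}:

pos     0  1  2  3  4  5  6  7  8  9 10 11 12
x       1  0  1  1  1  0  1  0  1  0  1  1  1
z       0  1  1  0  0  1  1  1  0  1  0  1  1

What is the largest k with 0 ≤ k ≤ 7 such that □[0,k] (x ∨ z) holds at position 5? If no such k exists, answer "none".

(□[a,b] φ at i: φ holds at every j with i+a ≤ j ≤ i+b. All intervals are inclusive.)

(x ∨ z) must hold from j=5 onward; find where it first fails.
  j=5: holds
  j=6: holds
  j=7: holds
  j=8: holds
  j=9: holds
  j=10: holds
  j=11: holds
  j=12: holds
Holds through j=12; largest k = 7.

7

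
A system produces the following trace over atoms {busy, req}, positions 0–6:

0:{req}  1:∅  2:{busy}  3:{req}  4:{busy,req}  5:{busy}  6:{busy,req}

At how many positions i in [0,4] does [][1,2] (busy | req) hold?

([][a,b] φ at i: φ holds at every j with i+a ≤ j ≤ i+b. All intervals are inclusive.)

4

Evaluate at each i in [0,4]:
  i=0: ✗ (fails at j=1)
  i=1: ✓ (all of [2,3])
  i=2: ✓ (all of [3,4])
  i=3: ✓ (all of [4,5])
  i=4: ✓ (all of [5,6])
Positions where it holds: {1, 2, 3, 4} → 4.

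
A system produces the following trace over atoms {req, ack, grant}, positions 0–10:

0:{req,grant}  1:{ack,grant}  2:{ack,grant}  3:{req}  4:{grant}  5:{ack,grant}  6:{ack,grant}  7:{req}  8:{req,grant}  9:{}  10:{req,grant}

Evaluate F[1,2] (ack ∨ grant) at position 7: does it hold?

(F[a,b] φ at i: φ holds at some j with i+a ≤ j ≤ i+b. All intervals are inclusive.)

True

Check (ack ∨ grant) at each j in [8,9]:
  j=8: true
  j=9: false
Found at j=8 → formula holds.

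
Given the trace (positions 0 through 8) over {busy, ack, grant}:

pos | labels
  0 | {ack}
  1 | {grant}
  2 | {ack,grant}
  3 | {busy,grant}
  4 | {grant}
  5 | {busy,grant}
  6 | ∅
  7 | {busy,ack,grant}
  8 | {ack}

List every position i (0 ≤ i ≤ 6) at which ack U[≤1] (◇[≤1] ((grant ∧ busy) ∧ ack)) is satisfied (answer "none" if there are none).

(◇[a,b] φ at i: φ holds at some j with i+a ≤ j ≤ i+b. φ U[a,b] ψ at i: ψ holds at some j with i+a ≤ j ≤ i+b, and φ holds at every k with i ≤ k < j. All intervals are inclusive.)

6

Evaluate at each i in [0,6]:
  i=0: ✗ (no rhs in [0,1])
  i=1: ✗ (no rhs in [1,2])
  i=2: ✗ (no rhs in [2,3])
  i=3: ✗ (no rhs in [3,4])
  i=4: ✗ (no rhs in [4,5])
  i=5: ✗ (lhs fails at k=5 before rhs at j=6)
  i=6: ✓ (rhs at j=6)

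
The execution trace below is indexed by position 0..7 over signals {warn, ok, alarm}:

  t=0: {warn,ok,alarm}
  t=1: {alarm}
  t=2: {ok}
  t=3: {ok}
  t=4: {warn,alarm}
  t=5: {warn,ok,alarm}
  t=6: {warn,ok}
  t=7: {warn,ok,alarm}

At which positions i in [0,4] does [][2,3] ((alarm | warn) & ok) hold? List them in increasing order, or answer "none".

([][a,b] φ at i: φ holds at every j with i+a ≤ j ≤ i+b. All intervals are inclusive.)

Evaluate at each i in [0,4]:
  i=0: ✗ (fails at j=2)
  i=1: ✗ (fails at j=3)
  i=2: ✗ (fails at j=4)
  i=3: ✓ (all of [5,6])
  i=4: ✓ (all of [6,7])

3, 4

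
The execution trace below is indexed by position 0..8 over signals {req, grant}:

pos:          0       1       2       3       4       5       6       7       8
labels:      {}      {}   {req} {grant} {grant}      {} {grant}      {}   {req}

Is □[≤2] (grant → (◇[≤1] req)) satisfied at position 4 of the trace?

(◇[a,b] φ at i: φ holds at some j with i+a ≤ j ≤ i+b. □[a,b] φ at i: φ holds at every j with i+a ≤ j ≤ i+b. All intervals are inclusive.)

Does not hold

Check (grant → (◇[≤1] req)) at every j in [4,6]:
  j=4: antecedent true; consequent fails (none in [4,5]) → ✗
  j=5: antecedent false → ✓
  j=6: antecedent true; consequent fails (none in [6,7]) → ✗
Fails at j=4 → formula fails.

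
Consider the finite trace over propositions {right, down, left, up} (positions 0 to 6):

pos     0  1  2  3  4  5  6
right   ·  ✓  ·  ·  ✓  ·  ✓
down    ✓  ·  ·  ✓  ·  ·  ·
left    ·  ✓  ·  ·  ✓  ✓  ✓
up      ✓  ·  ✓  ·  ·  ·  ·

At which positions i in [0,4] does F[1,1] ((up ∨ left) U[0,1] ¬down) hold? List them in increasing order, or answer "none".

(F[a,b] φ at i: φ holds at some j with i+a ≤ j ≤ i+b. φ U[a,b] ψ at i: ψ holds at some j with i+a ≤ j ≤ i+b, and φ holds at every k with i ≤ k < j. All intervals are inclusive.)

Evaluate at each i in [0,4]:
  i=0: ✓ (witness j=1)
  i=1: ✓ (witness j=2)
  i=2: ✗ (none in [3,3])
  i=3: ✓ (witness j=4)
  i=4: ✓ (witness j=5)

0, 1, 3, 4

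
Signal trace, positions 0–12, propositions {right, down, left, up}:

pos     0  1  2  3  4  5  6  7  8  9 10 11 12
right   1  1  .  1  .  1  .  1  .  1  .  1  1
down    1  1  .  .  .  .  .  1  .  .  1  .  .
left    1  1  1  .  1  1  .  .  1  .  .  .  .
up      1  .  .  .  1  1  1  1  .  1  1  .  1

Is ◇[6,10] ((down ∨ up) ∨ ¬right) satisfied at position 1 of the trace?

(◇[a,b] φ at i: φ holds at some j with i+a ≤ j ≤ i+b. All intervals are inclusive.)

Holds

Check ((down ∨ up) ∨ ¬right) at each j in [7,11]:
  j=7: true
  j=8: true
  j=9: true
  j=10: true
  j=11: false
Found at j=7 → formula holds.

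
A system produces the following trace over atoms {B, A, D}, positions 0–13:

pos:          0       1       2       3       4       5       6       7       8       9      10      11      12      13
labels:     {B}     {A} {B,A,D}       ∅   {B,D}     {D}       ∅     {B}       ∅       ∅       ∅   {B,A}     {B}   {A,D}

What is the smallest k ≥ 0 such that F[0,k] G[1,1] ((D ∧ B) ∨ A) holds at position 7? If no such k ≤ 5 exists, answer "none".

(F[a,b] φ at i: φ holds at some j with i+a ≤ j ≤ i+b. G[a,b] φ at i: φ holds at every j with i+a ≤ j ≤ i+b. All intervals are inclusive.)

3

Scan j = 7,8,… for G[1,1] ((D ∧ B) ∨ A):
  j=7: fails
  j=8: fails
  j=9: fails
  j=10: holds
First hit at j=10, so smallest k = 10-7 = 3.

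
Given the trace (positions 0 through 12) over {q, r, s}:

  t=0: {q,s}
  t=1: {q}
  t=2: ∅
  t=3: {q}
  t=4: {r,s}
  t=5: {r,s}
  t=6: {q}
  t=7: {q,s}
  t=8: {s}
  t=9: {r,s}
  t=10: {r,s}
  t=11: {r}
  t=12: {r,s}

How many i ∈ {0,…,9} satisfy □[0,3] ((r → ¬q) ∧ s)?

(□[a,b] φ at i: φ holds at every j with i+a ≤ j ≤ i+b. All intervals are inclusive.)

Evaluate at each i in [0,9]:
  i=0: ✗ (fails at j=1)
  i=1: ✗ (fails at j=1)
  i=2: ✗ (fails at j=2)
  i=3: ✗ (fails at j=3)
  i=4: ✗ (fails at j=6)
  i=5: ✗ (fails at j=6)
  i=6: ✗ (fails at j=6)
  i=7: ✓ (all of [7,10])
  i=8: ✗ (fails at j=11)
  i=9: ✗ (fails at j=11)
Positions where it holds: {7} → 1.

1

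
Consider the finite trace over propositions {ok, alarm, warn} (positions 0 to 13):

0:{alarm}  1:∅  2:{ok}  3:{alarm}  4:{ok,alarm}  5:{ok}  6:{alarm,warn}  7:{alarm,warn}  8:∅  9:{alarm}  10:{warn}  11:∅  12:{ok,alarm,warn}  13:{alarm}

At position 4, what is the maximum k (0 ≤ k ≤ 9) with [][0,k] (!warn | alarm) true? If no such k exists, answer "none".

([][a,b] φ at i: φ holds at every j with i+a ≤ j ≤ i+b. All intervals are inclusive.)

5

(!warn | alarm) must hold from j=4 onward; find where it first fails.
  j=4: holds
  j=5: holds
  j=6: holds
  j=7: holds
  j=8: holds
  j=9: holds
  j=10: fails
Holds on [4,9], so largest k = 5.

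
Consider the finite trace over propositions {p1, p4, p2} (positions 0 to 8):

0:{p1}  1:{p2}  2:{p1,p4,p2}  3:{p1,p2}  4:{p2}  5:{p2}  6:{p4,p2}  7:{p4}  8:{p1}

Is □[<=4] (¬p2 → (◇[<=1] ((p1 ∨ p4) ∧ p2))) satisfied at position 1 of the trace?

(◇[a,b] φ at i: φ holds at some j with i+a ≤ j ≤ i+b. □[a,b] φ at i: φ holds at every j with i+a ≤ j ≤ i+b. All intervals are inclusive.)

Check (¬p2 → (◇[<=1] ((p1 ∨ p4) ∧ p2))) at every j in [1,5]:
  j=1: antecedent false → ✓
  j=2: antecedent false → ✓
  j=3: antecedent false → ✓
  j=4: antecedent false → ✓
  j=5: antecedent false → ✓
All positions satisfy it → formula holds.

Holds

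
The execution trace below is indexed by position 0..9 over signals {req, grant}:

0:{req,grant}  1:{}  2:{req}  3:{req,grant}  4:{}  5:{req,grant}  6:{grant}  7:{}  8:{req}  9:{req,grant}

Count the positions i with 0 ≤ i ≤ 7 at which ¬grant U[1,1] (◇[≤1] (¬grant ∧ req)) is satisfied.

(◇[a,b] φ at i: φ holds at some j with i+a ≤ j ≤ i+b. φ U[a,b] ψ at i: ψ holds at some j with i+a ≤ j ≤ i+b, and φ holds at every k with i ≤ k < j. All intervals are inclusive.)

2

Evaluate at each i in [0,7]:
  i=0: ✗ (lhs fails at k=0 before rhs at j=1)
  i=1: ✓ (rhs at j=2; lhs holds on [1,1])
  i=2: ✗ (no rhs in [3,3])
  i=3: ✗ (no rhs in [4,4])
  i=4: ✗ (no rhs in [5,5])
  i=5: ✗ (no rhs in [6,6])
  i=6: ✗ (lhs fails at k=6 before rhs at j=7)
  i=7: ✓ (rhs at j=8; lhs holds on [7,7])
Positions where it holds: {1, 7} → 2.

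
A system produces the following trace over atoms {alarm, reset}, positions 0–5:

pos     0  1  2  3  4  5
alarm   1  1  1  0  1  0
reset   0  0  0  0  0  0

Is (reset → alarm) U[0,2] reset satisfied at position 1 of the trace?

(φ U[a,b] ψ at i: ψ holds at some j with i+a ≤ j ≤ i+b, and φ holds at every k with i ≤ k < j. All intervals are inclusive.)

Need some j in [1,3] with reset, and (reset → alarm) at every k in [1,j-1].
  j=1: reset false.
  j=2: reset false.
  j=3: reset false.
No j in the window works → until fails.

Does not hold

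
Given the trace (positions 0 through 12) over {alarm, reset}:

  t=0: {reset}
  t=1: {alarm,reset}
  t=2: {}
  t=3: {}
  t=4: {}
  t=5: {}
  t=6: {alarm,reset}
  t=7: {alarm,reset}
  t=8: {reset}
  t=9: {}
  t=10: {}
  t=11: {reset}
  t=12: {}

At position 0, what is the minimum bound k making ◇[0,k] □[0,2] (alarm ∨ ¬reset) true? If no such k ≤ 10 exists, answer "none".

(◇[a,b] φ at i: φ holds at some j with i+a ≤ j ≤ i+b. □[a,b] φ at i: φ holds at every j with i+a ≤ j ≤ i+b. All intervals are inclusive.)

1

Scan j = 0,1,… for □[0,2] (alarm ∨ ¬reset):
  j=0: fails
  j=1: holds
First hit at j=1, so smallest k = 1-0 = 1.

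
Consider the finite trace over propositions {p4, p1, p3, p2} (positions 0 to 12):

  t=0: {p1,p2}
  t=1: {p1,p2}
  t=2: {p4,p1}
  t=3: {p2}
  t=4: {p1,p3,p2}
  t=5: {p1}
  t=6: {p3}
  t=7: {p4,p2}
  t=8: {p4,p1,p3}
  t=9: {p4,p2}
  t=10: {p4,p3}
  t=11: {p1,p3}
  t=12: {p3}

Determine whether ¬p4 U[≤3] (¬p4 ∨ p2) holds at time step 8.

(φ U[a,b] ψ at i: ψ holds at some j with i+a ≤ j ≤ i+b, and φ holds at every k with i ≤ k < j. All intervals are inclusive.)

False

Need some j in [8,11] with (¬p4 ∨ p2), and ¬p4 at every k in [8,j-1].
  j=8: (¬p4 ∨ p2) false.
  j=9: (¬p4 ∨ p2) holds, but ¬p4 fails at k=8 → not this j.
  j=10: (¬p4 ∨ p2) false.
  j=11: (¬p4 ∨ p2) holds, but ¬p4 fails at k=8 → not this j.
No j in the window works → until fails.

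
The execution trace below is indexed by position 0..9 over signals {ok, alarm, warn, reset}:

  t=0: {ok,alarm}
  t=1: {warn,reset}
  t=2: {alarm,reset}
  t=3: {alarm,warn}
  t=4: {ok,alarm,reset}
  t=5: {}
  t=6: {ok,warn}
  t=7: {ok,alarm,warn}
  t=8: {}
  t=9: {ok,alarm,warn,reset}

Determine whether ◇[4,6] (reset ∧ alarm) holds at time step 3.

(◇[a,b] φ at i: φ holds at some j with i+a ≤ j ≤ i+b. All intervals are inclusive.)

True

Check (reset ∧ alarm) at each j in [7,9]:
  j=7: false
  j=8: false
  j=9: true
Found at j=9 → formula holds.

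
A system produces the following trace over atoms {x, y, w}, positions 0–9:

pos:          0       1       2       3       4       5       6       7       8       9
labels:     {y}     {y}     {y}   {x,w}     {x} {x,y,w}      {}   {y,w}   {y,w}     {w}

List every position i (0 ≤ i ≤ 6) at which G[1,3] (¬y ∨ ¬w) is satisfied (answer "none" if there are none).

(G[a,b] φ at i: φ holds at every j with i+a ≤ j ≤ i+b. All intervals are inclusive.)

0, 1

Evaluate at each i in [0,6]:
  i=0: ✓ (all of [1,3])
  i=1: ✓ (all of [2,4])
  i=2: ✗ (fails at j=5)
  i=3: ✗ (fails at j=5)
  i=4: ✗ (fails at j=5)
  i=5: ✗ (fails at j=7)
  i=6: ✗ (fails at j=7)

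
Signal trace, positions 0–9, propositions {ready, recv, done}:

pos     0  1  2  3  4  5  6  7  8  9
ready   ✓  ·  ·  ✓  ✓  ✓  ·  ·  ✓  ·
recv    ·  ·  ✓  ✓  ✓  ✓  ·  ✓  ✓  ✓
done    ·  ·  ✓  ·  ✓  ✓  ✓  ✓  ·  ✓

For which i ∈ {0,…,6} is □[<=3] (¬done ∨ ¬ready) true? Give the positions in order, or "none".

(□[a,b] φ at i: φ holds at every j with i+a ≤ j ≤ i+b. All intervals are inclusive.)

Evaluate at each i in [0,6]:
  i=0: ✓ (all of [0,3])
  i=1: ✗ (fails at j=4)
  i=2: ✗ (fails at j=4)
  i=3: ✗ (fails at j=4)
  i=4: ✗ (fails at j=4)
  i=5: ✗ (fails at j=5)
  i=6: ✓ (all of [6,9])

0, 6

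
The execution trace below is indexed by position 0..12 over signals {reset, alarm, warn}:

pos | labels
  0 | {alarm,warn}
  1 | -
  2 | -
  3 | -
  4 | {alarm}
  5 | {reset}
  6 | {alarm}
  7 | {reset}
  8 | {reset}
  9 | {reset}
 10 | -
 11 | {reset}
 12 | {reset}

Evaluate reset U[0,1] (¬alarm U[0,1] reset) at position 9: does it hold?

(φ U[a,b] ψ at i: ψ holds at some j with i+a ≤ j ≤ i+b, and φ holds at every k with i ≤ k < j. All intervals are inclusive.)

True

Need some j in [9,10] with (¬alarm U[0,1] reset), and reset at every k in [9,j-1].
  j=9: (¬alarm U[0,1] reset) holds; no prefix to check → satisfied.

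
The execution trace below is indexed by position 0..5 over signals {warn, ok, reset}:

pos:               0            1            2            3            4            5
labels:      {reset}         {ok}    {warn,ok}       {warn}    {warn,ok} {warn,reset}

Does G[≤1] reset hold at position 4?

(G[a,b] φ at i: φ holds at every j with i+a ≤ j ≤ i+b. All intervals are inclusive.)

No

Check reset at every j in [4,5]:
  j=4: false
  j=5: true
Fails at j=4 → formula fails.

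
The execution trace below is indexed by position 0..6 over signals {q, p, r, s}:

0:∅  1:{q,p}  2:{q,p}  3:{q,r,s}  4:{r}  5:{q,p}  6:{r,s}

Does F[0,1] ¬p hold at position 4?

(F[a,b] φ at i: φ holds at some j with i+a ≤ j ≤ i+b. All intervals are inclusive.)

Check ¬p at each j in [4,5]:
  j=4: true
  j=5: false
Found at j=4 → formula holds.

Holds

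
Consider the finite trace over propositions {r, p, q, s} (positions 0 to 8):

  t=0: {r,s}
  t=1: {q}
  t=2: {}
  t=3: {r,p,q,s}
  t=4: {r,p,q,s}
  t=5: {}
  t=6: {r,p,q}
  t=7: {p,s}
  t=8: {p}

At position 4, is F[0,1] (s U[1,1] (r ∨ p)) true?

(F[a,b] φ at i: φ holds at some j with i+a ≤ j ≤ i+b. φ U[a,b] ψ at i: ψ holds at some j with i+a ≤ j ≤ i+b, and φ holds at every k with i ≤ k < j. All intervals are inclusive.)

Check (s U[1,1] (r ∨ p)) at each j in [4,5]:
  j=4: fails
  j=5: fails
No position in the window satisfies it → formula fails.

False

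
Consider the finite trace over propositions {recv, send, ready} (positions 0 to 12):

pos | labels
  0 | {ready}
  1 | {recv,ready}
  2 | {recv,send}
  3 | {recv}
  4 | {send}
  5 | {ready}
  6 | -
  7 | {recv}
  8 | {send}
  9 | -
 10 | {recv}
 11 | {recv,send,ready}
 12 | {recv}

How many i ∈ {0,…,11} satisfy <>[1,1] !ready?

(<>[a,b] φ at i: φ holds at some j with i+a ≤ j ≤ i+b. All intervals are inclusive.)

9

Evaluate at each i in [0,11]:
  i=0: ✗ (none in [1,1])
  i=1: ✓ (witness j=2)
  i=2: ✓ (witness j=3)
  i=3: ✓ (witness j=4)
  i=4: ✗ (none in [5,5])
  i=5: ✓ (witness j=6)
  i=6: ✓ (witness j=7)
  i=7: ✓ (witness j=8)
  i=8: ✓ (witness j=9)
  i=9: ✓ (witness j=10)
  i=10: ✗ (none in [11,11])
  i=11: ✓ (witness j=12)
Positions where it holds: {1, 2, 3, 5, 6, 7, 8, 9, 11} → 9.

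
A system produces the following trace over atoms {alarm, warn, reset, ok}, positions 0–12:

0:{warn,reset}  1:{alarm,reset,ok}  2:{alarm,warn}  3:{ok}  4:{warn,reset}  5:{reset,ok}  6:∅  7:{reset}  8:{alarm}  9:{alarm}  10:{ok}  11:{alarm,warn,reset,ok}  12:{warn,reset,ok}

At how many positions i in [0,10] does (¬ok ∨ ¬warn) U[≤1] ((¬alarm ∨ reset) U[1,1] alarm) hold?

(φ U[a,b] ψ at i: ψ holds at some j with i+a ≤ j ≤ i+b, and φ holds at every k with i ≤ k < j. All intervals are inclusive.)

Evaluate at each i in [0,10]:
  i=0: ✓ (rhs at j=0)
  i=1: ✓ (rhs at j=1)
  i=2: ✗ (no rhs in [2,3])
  i=3: ✗ (no rhs in [3,4])
  i=4: ✗ (no rhs in [4,5])
  i=5: ✗ (no rhs in [5,6])
  i=6: ✓ (rhs at j=7; lhs holds on [6,6])
  i=7: ✓ (rhs at j=7)
  i=8: ✗ (no rhs in [8,9])
  i=9: ✓ (rhs at j=10; lhs holds on [9,9])
  i=10: ✓ (rhs at j=10)
Positions where it holds: {0, 1, 6, 7, 9, 10} → 6.

6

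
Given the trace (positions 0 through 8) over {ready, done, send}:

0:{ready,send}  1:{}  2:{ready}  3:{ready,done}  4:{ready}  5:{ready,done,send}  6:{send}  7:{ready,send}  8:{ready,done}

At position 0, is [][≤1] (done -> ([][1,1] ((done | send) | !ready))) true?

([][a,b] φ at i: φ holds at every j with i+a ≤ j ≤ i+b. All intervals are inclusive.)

Yes

Check (done -> ([][1,1] ((done | send) | !ready))) at every j in [0,1]:
  j=0: antecedent false → ✓
  j=1: antecedent false → ✓
All positions satisfy it → formula holds.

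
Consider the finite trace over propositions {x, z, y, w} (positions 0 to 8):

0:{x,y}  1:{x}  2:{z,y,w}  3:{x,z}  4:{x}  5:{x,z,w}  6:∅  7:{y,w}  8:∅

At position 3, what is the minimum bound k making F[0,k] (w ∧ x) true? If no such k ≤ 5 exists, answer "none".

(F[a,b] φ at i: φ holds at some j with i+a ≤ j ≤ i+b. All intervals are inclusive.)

2

Scan j = 3,4,… for (w ∧ x):
  j=3: fails
  j=4: fails
  j=5: holds
First hit at j=5, so smallest k = 5-3 = 2.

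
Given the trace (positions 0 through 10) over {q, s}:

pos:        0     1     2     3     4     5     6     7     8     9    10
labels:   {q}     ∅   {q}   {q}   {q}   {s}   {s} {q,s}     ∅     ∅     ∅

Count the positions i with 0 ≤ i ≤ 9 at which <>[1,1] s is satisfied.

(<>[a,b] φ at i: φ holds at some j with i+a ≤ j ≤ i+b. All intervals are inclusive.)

Evaluate at each i in [0,9]:
  i=0: ✗ (none in [1,1])
  i=1: ✗ (none in [2,2])
  i=2: ✗ (none in [3,3])
  i=3: ✗ (none in [4,4])
  i=4: ✓ (witness j=5)
  i=5: ✓ (witness j=6)
  i=6: ✓ (witness j=7)
  i=7: ✗ (none in [8,8])
  i=8: ✗ (none in [9,9])
  i=9: ✗ (none in [10,10])
Positions where it holds: {4, 5, 6} → 3.

3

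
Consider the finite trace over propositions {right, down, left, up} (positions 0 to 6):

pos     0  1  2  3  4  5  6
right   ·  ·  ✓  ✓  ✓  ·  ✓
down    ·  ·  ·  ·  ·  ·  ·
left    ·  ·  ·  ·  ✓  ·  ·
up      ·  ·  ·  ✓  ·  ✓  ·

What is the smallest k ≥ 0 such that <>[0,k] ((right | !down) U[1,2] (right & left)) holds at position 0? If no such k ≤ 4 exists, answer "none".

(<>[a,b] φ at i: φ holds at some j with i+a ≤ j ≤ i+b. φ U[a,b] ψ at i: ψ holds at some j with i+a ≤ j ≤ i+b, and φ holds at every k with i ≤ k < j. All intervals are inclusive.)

2

Scan j = 0,1,… for ((right | !down) U[1,2] (right & left)):
  j=0: fails
  j=1: fails
  j=2: holds
First hit at j=2, so smallest k = 2-0 = 2.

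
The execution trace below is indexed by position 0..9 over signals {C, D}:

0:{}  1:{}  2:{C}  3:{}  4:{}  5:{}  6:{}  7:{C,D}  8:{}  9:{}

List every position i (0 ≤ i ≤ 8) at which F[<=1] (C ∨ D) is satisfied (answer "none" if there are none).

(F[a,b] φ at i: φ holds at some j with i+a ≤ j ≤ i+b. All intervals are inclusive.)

Evaluate at each i in [0,8]:
  i=0: ✗ (none in [0,1])
  i=1: ✓ (witness j=2)
  i=2: ✓ (witness j=2)
  i=3: ✗ (none in [3,4])
  i=4: ✗ (none in [4,5])
  i=5: ✗ (none in [5,6])
  i=6: ✓ (witness j=7)
  i=7: ✓ (witness j=7)
  i=8: ✗ (none in [8,9])

1, 2, 6, 7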